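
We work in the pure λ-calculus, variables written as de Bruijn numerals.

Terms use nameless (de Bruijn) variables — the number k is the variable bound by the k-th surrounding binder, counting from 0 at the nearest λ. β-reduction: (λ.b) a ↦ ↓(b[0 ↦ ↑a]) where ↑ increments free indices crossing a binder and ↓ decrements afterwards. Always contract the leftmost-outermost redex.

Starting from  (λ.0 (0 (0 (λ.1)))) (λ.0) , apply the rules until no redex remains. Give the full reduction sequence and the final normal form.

  start: (λ.0 (0 (0 (λ.1)))) (λ.0)
  [1] (λ.0) ((λ.0) ((λ.0) (λ.λ.0)))
  [2] (λ.0) ((λ.0) (λ.λ.0))
  [3] (λ.0) (λ.λ.0)
  [4] λ.λ.0

Answer: normal form = λ.λ.0  (in 4 steps)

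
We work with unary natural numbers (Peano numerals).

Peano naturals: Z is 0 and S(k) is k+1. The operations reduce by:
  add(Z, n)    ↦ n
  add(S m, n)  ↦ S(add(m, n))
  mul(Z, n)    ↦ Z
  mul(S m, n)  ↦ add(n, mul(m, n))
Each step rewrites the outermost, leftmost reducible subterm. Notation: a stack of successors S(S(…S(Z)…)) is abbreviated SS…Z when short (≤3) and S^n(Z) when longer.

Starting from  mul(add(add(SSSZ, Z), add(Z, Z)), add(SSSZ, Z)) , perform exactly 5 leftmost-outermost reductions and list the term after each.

Answer: after 5 steps: S(add(add(SSZ, Z), mul(add(add(SSZ, Z), add(Z, Z)), add(SSSZ, Z))))

Reduction:
  start: mul(add(add(SSSZ, Z), add(Z, Z)), add(SSSZ, Z))
  step 1: mul(add(S(add(SSZ, Z)), add(Z, Z)), add(SSSZ, Z))
  step 2: mul(S(add(add(SSZ, Z), add(Z, Z))), add(SSSZ, Z))
  step 3: add(add(SSSZ, Z), mul(add(add(SSZ, Z), add(Z, Z)), add(SSSZ, Z)))
  step 4: add(S(add(SSZ, Z)), mul(add(add(SSZ, Z), add(Z, Z)), add(SSSZ, Z)))
  step 5: S(add(add(SSZ, Z), mul(add(add(SSZ, Z), add(Z, Z)), add(SSSZ, Z))))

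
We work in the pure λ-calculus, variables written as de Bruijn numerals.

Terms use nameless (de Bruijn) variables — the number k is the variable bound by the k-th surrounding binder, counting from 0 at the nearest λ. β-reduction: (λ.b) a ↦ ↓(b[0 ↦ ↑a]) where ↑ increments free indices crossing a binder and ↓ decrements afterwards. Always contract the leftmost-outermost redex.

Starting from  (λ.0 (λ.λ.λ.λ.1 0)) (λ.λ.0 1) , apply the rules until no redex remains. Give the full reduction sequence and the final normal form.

  start: (λ.0 (λ.λ.λ.λ.1 0)) (λ.λ.0 1)
  step 1: (λ.λ.0 1) (λ.λ.λ.λ.1 0)
  step 2: λ.0 (λ.λ.λ.λ.1 0)

Answer: normal form = λ.0 (λ.λ.λ.λ.1 0)  (in 2 steps)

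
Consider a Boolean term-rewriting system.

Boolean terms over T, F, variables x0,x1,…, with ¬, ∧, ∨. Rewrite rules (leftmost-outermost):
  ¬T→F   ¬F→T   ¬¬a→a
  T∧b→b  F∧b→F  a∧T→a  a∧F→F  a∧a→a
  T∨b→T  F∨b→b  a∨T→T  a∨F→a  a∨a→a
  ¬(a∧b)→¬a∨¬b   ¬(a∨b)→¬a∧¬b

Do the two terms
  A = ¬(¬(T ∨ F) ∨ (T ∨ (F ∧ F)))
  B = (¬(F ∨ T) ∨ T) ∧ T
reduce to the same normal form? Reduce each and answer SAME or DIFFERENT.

Term A:
  start: ¬(¬(T ∨ F) ∨ (T ∨ (F ∧ F)))
  [1] ¬¬(T ∨ F) ∧ ¬(T ∨ (F ∧ F))
  [2] (T ∨ F) ∧ ¬(T ∨ (F ∧ F))
  [3] T ∧ ¬(T ∨ (F ∧ F))
  [4] ¬(T ∨ (F ∧ F))
  [5] ¬T ∧ ¬(F ∧ F)
  [6] F ∧ ¬(F ∧ F)
  [7] F

Term B:
  start: (¬(F ∨ T) ∨ T) ∧ T
  [1] ¬(F ∨ T) ∨ T
  [2] T

Answer: DIFFERENT — A ⇓ F, B ⇓ T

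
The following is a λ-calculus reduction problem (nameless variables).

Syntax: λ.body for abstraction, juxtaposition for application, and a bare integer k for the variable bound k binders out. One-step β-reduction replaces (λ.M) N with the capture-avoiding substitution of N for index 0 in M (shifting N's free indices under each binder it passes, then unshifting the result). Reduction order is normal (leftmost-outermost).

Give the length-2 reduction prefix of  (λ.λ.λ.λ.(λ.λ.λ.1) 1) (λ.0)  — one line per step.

  start: (λ.λ.λ.λ.(λ.λ.λ.1) 1) (λ.0)
  step 1: λ.λ.λ.(λ.λ.λ.1) 1
  step 2: λ.λ.λ.λ.λ.1

Answer: after 2 steps: λ.λ.λ.λ.λ.1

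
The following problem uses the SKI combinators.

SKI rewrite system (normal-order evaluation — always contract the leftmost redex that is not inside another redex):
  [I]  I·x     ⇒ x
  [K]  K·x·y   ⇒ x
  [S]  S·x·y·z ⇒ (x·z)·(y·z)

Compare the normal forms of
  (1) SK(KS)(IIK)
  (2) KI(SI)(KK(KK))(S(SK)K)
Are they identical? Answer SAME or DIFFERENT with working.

Term A:
  start: SK(KS)(IIK)
  [1] K(IIK)(KS(IIK))
  [2] IIK
  [3] IK
  [4] K

Term B:
  start: KI(SI)(KK(KK))(S(SK)K)
  [1] I(KK(KK))(S(SK)K)
  [2] KK(KK)(S(SK)K)
  [3] K(S(SK)K)

Answer: DIFFERENT — A ⇓ K, B ⇓ K(S(SK)K)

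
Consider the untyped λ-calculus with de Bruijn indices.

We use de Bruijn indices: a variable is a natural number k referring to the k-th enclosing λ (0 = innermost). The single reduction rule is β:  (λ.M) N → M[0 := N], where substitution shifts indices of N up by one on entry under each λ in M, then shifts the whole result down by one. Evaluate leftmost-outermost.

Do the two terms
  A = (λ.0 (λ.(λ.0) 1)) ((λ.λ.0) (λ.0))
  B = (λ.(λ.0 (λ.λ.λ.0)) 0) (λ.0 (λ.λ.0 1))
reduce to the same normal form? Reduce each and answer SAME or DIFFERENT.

Term A:
  start: (λ.0 (λ.(λ.0) 1)) ((λ.λ.0) (λ.0))
  →1  (λ.λ.0) (λ.0) (λ.(λ.0) ((λ.λ.0) (λ.0)))
  →2  (λ.0) (λ.(λ.0) ((λ.λ.0) (λ.0)))
  →3  λ.(λ.0) ((λ.λ.0) (λ.0))
  →4  λ.(λ.λ.0) (λ.0)
  →5  λ.λ.0

Term B:
  start: (λ.(λ.0 (λ.λ.λ.0)) 0) (λ.0 (λ.λ.0 1))
  →1  (λ.0 (λ.λ.λ.0)) (λ.0 (λ.λ.0 1))
  →2  (λ.0 (λ.λ.0 1)) (λ.λ.λ.0)
  →3  (λ.λ.λ.0) (λ.λ.0 1)
  →4  λ.λ.0

Answer: SAME — A ⇓ λ.λ.0, B ⇓ λ.λ.0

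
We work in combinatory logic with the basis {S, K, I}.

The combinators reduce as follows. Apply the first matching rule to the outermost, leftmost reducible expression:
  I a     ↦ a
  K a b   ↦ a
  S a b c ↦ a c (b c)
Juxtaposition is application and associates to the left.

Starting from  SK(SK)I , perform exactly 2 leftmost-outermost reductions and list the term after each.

Answer: after 2 steps: I

Reduction:
  start: SK(SK)I
  →1  KI(SKI)
  →2  I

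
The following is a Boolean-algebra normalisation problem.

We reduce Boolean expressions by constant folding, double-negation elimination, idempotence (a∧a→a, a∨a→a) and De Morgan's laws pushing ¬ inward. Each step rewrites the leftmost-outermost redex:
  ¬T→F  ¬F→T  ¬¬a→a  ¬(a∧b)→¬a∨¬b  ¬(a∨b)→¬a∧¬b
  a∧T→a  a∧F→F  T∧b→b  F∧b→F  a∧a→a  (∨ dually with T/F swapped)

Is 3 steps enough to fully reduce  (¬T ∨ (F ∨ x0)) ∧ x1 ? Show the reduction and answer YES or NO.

  start: (¬T ∨ (F ∨ x0)) ∧ x1
  →1  (F ∨ (F ∨ x0)) ∧ x1
  →2  (F ∨ x0) ∧ x1
  →3  x0 ∧ x1

Answer: YES — reaches normal form x0 ∧ x1 in 3 ≤ 3 steps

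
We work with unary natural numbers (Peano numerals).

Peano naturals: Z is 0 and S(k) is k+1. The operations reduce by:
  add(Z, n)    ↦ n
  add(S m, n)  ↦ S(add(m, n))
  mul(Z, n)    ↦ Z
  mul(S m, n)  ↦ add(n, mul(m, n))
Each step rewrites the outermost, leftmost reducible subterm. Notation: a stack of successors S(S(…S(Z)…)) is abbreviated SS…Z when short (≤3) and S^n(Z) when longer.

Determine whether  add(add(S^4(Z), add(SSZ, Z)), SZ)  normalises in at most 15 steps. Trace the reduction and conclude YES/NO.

  start: add(add(S^4(Z), add(SSZ, Z)), SZ)
  →1  add(S(add(SSSZ, add(SSZ, Z))), SZ)
  →2  S(add(add(SSSZ, add(SSZ, Z)), SZ))
  →3  S(add(S(add(SSZ, add(SSZ, Z))), SZ))
  →4  S(S(add(add(SSZ, add(SSZ, Z)), SZ)))
  →5  S(S(add(S(add(SZ, add(SSZ, Z))), SZ)))
  →6  S(S(S(add(add(SZ, add(SSZ, Z)), SZ))))
  →7  S(S(S(add(S(add(Z, add(SSZ, Z))), SZ))))
  →8  S(S(S(S(add(add(Z, add(SSZ, Z)), SZ)))))
  →9  S(S(S(S(add(add(SSZ, Z), SZ)))))
  →10  S(S(S(S(add(S(add(SZ, Z)), SZ)))))
  →11  S(S(S(S(S(add(add(SZ, Z), SZ))))))
  →12  S(S(S(S(S(add(S(add(Z, Z)), SZ))))))
  →13  S(S(S(S(S(S(add(add(Z, Z), SZ)))))))
  →14  S(S(S(S(S(S(add(Z, SZ)))))))
  →15  S^7(Z)

Answer: YES — reaches normal form S^7(Z) in 15 ≤ 15 steps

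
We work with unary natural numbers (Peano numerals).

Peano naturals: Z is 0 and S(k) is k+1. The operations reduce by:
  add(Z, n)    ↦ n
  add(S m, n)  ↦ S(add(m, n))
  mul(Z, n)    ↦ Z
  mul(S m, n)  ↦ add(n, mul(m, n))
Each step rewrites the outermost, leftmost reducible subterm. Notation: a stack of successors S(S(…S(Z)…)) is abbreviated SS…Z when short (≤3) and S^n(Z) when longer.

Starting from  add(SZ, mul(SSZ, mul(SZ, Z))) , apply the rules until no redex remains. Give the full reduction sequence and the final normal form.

Answer: normal form = SZ  (in 13 steps)

Derivation:
  start: add(SZ, mul(SSZ, mul(SZ, Z)))
  →1  S(add(Z, mul(SSZ, mul(SZ, Z))))
  →2  S(mul(SSZ, mul(SZ, Z)))
  →3  S(add(mul(SZ, Z), mul(SZ, mul(SZ, Z))))
  →4  S(add(add(Z, mul(Z, Z)), mul(SZ, mul(SZ, Z))))
  →5  S(add(mul(Z, Z), mul(SZ, mul(SZ, Z))))
  →6  S(add(Z, mul(SZ, mul(SZ, Z))))
  →7  S(mul(SZ, mul(SZ, Z)))
  →8  S(add(mul(SZ, Z), mul(Z, mul(SZ, Z))))
  →9  S(add(add(Z, mul(Z, Z)), mul(Z, mul(SZ, Z))))
  →10  S(add(mul(Z, Z), mul(Z, mul(SZ, Z))))
  →11  S(add(Z, mul(Z, mul(SZ, Z))))
  →12  S(mul(Z, mul(SZ, Z)))
  →13  SZ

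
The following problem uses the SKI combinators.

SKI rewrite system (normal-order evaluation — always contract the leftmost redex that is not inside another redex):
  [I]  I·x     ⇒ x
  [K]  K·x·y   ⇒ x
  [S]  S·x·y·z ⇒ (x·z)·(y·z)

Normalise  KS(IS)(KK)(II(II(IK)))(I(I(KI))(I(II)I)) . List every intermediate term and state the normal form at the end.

Answer: normal form = K(KI)  (in 11 steps)

Derivation:
  start: KS(IS)(KK)(II(II(IK)))(I(I(KI))(I(II)I))
  step 1: S(KK)(II(II(IK)))(I(I(KI))(I(II)I))
  step 2: KK(I(I(KI))(I(II)I))(II(II(IK))(I(I(KI))(I(II)I)))
  step 3: K(II(II(IK))(I(I(KI))(I(II)I)))
  step 4: K(I(II(IK))(I(I(KI))(I(II)I)))
  step 5: K(II(IK)(I(I(KI))(I(II)I)))
  step 6: K(I(IK)(I(I(KI))(I(II)I)))
  step 7: K(IK(I(I(KI))(I(II)I)))
  step 8: K(K(I(I(KI))(I(II)I)))
  step 9: K(K(I(KI)(I(II)I)))
  step 10: K(K(KI(I(II)I)))
  step 11: K(KI)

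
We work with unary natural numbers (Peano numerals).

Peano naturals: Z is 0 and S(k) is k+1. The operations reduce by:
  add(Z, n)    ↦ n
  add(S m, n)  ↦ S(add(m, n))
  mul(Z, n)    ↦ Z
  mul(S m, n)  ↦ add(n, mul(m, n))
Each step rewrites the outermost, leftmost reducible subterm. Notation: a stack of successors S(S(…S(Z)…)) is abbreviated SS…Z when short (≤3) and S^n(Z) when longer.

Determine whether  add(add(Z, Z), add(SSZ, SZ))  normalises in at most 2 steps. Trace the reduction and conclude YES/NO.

Answer: NO — after 2 steps the term is add(SSZ, SZ), not yet normal

Derivation:
  start: add(add(Z, Z), add(SSZ, SZ))
  [1] add(Z, add(SSZ, SZ))
  [2] add(SSZ, SZ)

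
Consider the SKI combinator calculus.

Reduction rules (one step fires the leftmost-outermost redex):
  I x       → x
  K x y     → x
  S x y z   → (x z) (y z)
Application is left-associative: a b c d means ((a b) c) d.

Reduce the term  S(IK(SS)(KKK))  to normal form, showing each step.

Answer: normal form = S(SS)  (in 2 steps)

Derivation:
  start: S(IK(SS)(KKK))
  →1  S(K(SS)(KKK))
  →2  S(SS)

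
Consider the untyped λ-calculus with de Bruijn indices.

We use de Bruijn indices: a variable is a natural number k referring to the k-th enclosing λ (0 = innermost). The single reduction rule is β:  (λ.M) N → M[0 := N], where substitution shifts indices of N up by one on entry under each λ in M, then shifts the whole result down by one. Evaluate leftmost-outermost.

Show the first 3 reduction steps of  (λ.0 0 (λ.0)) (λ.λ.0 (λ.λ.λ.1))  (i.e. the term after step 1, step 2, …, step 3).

Answer: after 3 steps: (λ.0) (λ.λ.λ.1)

Derivation:
  start: (λ.0 0 (λ.0)) (λ.λ.0 (λ.λ.λ.1))
  step 1: (λ.λ.0 (λ.λ.λ.1)) (λ.λ.0 (λ.λ.λ.1)) (λ.0)
  step 2: (λ.0 (λ.λ.λ.1)) (λ.0)
  step 3: (λ.0) (λ.λ.λ.1)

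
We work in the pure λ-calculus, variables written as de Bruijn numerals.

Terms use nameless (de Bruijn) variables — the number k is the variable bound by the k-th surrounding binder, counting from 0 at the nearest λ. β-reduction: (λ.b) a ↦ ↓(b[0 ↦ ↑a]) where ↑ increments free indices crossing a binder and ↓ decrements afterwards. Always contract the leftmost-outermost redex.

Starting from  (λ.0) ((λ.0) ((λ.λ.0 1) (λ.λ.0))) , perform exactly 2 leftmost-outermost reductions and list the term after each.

  start: (λ.0) ((λ.0) ((λ.λ.0 1) (λ.λ.0)))
  step 1: (λ.0) ((λ.λ.0 1) (λ.λ.0))
  step 2: (λ.λ.0 1) (λ.λ.0)

Answer: after 2 steps: (λ.λ.0 1) (λ.λ.0)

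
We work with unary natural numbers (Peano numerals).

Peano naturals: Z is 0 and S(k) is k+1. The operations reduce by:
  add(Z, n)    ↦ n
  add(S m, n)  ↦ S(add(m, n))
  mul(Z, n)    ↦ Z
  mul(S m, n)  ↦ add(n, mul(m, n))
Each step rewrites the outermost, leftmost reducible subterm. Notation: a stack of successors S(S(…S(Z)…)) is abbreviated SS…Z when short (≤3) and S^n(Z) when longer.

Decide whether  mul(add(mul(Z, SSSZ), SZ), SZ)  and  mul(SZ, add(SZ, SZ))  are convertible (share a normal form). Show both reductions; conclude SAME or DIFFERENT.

Term A:
  start: mul(add(mul(Z, SSSZ), SZ), SZ)
  step 1: mul(add(Z, SZ), SZ)
  step 2: mul(SZ, SZ)
  step 3: add(SZ, mul(Z, SZ))
  step 4: S(add(Z, mul(Z, SZ)))
  step 5: S(mul(Z, SZ))
  step 6: SZ

Term B:
  start: mul(SZ, add(SZ, SZ))
  step 1: add(add(SZ, SZ), mul(Z, add(SZ, SZ)))
  step 2: add(S(add(Z, SZ)), mul(Z, add(SZ, SZ)))
  step 3: S(add(add(Z, SZ), mul(Z, add(SZ, SZ))))
  step 4: S(add(SZ, mul(Z, add(SZ, SZ))))
  step 5: S(S(add(Z, mul(Z, add(SZ, SZ)))))
  step 6: S(S(mul(Z, add(SZ, SZ))))
  step 7: SSZ

Answer: DIFFERENT — A ⇓ SZ, B ⇓ SSZ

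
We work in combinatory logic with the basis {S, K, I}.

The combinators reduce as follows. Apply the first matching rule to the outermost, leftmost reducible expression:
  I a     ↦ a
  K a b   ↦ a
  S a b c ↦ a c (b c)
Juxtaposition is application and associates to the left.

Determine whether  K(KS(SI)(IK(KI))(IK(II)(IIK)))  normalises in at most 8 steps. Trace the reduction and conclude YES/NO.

Answer: YES — reaches normal form K(S(K(KI))I) in 5 ≤ 8 steps

Derivation:
  start: K(KS(SI)(IK(KI))(IK(II)(IIK)))
  [1] K(S(IK(KI))(IK(II)(IIK)))
  [2] K(S(K(KI))(IK(II)(IIK)))
  [3] K(S(K(KI))(K(II)(IIK)))
  [4] K(S(K(KI))(II))
  [5] K(S(K(KI))I)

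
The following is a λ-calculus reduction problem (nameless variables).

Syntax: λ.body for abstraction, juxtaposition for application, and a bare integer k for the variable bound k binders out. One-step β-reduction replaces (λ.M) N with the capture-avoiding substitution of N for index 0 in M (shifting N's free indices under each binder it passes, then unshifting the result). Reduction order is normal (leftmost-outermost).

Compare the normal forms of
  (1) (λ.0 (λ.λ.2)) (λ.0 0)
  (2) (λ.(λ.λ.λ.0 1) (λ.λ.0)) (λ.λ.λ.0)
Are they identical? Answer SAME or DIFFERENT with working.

Term A:
  start: (λ.0 (λ.λ.2)) (λ.0 0)
  →1  (λ.0 0) (λ.λ.λ.0 0)
  →2  (λ.λ.λ.0 0) (λ.λ.λ.0 0)
  →3  λ.λ.0 0

Term B:
  start: (λ.(λ.λ.λ.0 1) (λ.λ.0)) (λ.λ.λ.0)
  →1  (λ.λ.λ.0 1) (λ.λ.0)
  →2  λ.λ.0 1

Answer: DIFFERENT — A ⇓ λ.λ.0 0, B ⇓ λ.λ.0 1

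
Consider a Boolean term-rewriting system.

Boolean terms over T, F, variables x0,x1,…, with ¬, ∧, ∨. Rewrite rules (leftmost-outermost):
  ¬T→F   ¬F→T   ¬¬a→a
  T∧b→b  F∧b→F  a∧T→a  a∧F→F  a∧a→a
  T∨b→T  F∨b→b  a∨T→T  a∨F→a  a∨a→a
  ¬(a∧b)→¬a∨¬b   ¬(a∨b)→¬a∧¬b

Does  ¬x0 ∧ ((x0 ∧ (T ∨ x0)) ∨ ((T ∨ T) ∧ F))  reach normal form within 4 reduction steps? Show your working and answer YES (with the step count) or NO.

Answer: YES — reaches normal form ¬x0 ∧ x0 in 4 ≤ 4 steps

Derivation:
  start: ¬x0 ∧ ((x0 ∧ (T ∨ x0)) ∨ ((T ∨ T) ∧ F))
  [1] ¬x0 ∧ ((x0 ∧ T) ∨ ((T ∨ T) ∧ F))
  [2] ¬x0 ∧ (x0 ∨ ((T ∨ T) ∧ F))
  [3] ¬x0 ∧ (x0 ∨ F)
  [4] ¬x0 ∧ x0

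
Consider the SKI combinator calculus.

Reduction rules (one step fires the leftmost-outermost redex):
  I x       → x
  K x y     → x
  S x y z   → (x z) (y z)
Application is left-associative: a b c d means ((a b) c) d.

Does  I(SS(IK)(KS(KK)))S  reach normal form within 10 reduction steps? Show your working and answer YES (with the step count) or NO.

Answer: YES — reaches normal form SSS in 7 ≤ 10 steps

Working:
  start: I(SS(IK)(KS(KK)))S
  →1  SS(IK)(KS(KK))S
  →2  S(KS(KK))(IK(KS(KK)))S
  →3  KS(KK)S(IK(KS(KK))S)
  →4  SS(IK(KS(KK))S)
  →5  SS(K(KS(KK))S)
  →6  SS(KS(KK))
  →7  SSS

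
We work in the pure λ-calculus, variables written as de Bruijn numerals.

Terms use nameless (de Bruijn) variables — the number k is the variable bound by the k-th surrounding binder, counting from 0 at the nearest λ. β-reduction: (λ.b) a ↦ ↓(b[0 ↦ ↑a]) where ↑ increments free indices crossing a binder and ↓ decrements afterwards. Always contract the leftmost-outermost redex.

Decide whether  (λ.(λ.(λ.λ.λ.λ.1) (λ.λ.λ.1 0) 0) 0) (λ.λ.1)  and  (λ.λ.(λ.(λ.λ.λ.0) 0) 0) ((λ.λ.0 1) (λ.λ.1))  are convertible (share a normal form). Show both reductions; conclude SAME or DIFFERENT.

Term A:
  start: (λ.(λ.(λ.λ.λ.λ.1) (λ.λ.λ.1 0) 0) 0) (λ.λ.1)
  step 1: (λ.(λ.λ.λ.λ.1) (λ.λ.λ.1 0) 0) (λ.λ.1)
  step 2: (λ.λ.λ.λ.1) (λ.λ.λ.1 0) (λ.λ.1)
  step 3: (λ.λ.λ.1) (λ.λ.1)
  step 4: λ.λ.1

Term B:
  start: (λ.λ.(λ.(λ.λ.λ.0) 0) 0) ((λ.λ.0 1) (λ.λ.1))
  step 1: λ.(λ.(λ.λ.λ.0) 0) 0
  step 2: λ.(λ.λ.λ.0) 0
  step 3: λ.λ.λ.0

Answer: DIFFERENT — A ⇓ λ.λ.1, B ⇓ λ.λ.λ.0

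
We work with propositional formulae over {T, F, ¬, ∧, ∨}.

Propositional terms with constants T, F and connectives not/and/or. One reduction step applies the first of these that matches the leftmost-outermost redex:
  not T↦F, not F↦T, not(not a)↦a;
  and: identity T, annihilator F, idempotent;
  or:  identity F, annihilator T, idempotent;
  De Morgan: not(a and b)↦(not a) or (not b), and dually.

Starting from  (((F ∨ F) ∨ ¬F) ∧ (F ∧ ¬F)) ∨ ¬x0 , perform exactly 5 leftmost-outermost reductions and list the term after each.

Answer: after 5 steps: F ∨ ¬x0

Reduction:
  start: (((F ∨ F) ∨ ¬F) ∧ (F ∧ ¬F)) ∨ ¬x0
  step 1: ((F ∨ ¬F) ∧ (F ∧ ¬F)) ∨ ¬x0
  step 2: (¬F ∧ (F ∧ ¬F)) ∨ ¬x0
  step 3: (T ∧ (F ∧ ¬F)) ∨ ¬x0
  step 4: (F ∧ ¬F) ∨ ¬x0
  step 5: F ∨ ¬x0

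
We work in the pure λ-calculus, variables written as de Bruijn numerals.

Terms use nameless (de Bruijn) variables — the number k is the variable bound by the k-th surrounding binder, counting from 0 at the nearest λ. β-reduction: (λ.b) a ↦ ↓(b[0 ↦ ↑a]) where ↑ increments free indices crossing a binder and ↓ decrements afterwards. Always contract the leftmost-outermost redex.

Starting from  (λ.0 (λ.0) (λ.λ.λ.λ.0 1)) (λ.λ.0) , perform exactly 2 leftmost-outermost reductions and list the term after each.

Answer: after 2 steps: (λ.0) (λ.λ.λ.λ.0 1)

Working:
  start: (λ.0 (λ.0) (λ.λ.λ.λ.0 1)) (λ.λ.0)
  [1] (λ.λ.0) (λ.0) (λ.λ.λ.λ.0 1)
  [2] (λ.0) (λ.λ.λ.λ.0 1)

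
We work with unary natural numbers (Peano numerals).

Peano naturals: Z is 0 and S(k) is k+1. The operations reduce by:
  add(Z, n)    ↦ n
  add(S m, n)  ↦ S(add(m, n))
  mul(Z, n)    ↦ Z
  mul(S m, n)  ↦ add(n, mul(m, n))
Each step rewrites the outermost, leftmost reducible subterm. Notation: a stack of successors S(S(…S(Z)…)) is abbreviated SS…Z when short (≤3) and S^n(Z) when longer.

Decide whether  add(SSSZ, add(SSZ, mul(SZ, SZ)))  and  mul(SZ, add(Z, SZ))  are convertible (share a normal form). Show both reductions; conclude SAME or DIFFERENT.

Answer: DIFFERENT — A ⇓ S^6(Z), B ⇓ SZ

Working:
Term A:
  start: add(SSSZ, add(SSZ, mul(SZ, SZ)))
  [1] S(add(SSZ, add(SSZ, mul(SZ, SZ))))
  [2] S(S(add(SZ, add(SSZ, mul(SZ, SZ)))))
  [3] S(S(S(add(Z, add(SSZ, mul(SZ, SZ))))))
  [4] S(S(S(add(SSZ, mul(SZ, SZ)))))
  [5] S(S(S(S(add(SZ, mul(SZ, SZ))))))
  [6] S(S(S(S(S(add(Z, mul(SZ, SZ)))))))
  [7] S(S(S(S(S(mul(SZ, SZ))))))
  [8] S(S(S(S(S(add(SZ, mul(Z, SZ)))))))
  [9] S(S(S(S(S(S(add(Z, mul(Z, SZ))))))))
  [10] S(S(S(S(S(S(mul(Z, SZ)))))))
  [11] S^6(Z)

Term B:
  start: mul(SZ, add(Z, SZ))
  [1] add(add(Z, SZ), mul(Z, add(Z, SZ)))
  [2] add(SZ, mul(Z, add(Z, SZ)))
  [3] S(add(Z, mul(Z, add(Z, SZ))))
  [4] S(mul(Z, add(Z, SZ)))
  [5] SZ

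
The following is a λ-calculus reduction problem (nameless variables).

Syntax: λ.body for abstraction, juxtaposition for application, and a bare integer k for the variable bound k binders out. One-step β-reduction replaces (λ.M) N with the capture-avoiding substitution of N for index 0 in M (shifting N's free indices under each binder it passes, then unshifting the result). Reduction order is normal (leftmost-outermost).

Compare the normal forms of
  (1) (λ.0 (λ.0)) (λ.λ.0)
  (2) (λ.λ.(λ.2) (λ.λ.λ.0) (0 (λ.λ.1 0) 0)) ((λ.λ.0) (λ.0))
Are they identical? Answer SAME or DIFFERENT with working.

Answer: DIFFERENT — A ⇓ λ.0, B ⇓ λ.0 (λ.λ.1 0) 0

Derivation:
Term A:
  start: (λ.0 (λ.0)) (λ.λ.0)
  →1  (λ.λ.0) (λ.0)
  →2  λ.0

Term B:
  start: (λ.λ.(λ.2) (λ.λ.λ.0) (0 (λ.λ.1 0) 0)) ((λ.λ.0) (λ.0))
  →1  λ.(λ.(λ.λ.0) (λ.0)) (λ.λ.λ.0) (0 (λ.λ.1 0) 0)
  →2  λ.(λ.λ.0) (λ.0) (0 (λ.λ.1 0) 0)
  →3  λ.(λ.0) (0 (λ.λ.1 0) 0)
  →4  λ.0 (λ.λ.1 0) 0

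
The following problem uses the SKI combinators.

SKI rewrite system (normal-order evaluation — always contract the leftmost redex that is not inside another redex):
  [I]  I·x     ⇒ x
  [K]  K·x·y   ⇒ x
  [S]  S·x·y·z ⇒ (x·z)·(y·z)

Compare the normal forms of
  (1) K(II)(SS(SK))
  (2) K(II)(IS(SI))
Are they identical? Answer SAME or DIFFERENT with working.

Answer: SAME — A ⇓ I, B ⇓ I

Derivation:
Term A:
  start: K(II)(SS(SK))
  [1] II
  [2] I

Term B:
  start: K(II)(IS(SI))
  [1] II
  [2] I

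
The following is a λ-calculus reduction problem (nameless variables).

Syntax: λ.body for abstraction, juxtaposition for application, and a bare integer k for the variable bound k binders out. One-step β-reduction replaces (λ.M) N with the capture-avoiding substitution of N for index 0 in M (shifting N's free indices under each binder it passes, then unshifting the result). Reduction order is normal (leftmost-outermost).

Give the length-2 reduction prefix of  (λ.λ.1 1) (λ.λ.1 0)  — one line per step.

Answer: after 2 steps: λ.λ.(λ.λ.1 0) 0

Derivation:
  start: (λ.λ.1 1) (λ.λ.1 0)
  →1  λ.(λ.λ.1 0) (λ.λ.1 0)
  →2  λ.λ.(λ.λ.1 0) 0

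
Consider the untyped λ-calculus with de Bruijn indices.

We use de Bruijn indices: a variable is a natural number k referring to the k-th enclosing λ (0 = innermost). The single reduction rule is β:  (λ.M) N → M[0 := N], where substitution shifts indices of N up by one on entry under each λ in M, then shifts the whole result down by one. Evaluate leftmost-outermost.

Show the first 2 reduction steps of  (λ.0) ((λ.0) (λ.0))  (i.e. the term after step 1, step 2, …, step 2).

  start: (λ.0) ((λ.0) (λ.0))
  step 1: (λ.0) (λ.0)
  step 2: λ.0

Answer: after 2 steps: λ.0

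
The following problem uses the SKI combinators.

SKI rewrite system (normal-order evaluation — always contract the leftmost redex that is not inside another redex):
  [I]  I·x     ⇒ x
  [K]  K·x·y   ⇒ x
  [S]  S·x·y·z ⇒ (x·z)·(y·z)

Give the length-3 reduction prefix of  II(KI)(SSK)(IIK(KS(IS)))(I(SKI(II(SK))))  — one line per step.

Answer: after 3 steps: I(IIK(KS(IS)))(I(SKI(II(SK))))

Derivation:
  start: II(KI)(SSK)(IIK(KS(IS)))(I(SKI(II(SK))))
  step 1: I(KI)(SSK)(IIK(KS(IS)))(I(SKI(II(SK))))
  step 2: KI(SSK)(IIK(KS(IS)))(I(SKI(II(SK))))
  step 3: I(IIK(KS(IS)))(I(SKI(II(SK))))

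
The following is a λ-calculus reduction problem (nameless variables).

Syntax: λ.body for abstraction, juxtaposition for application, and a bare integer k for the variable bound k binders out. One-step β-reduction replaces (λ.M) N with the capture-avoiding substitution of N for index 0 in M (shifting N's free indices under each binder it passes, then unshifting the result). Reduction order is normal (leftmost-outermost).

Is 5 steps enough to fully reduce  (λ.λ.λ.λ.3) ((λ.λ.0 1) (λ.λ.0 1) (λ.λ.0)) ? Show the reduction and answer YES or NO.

Answer: YES — reaches normal form λ.λ.λ.λ.0 in 4 ≤ 5 steps

Reduction:
  start: (λ.λ.λ.λ.3) ((λ.λ.0 1) (λ.λ.0 1) (λ.λ.0))
  [1] λ.λ.λ.(λ.λ.0 1) (λ.λ.0 1) (λ.λ.0)
  [2] λ.λ.λ.(λ.0 (λ.λ.0 1)) (λ.λ.0)
  [3] λ.λ.λ.(λ.λ.0) (λ.λ.0 1)
  [4] λ.λ.λ.λ.0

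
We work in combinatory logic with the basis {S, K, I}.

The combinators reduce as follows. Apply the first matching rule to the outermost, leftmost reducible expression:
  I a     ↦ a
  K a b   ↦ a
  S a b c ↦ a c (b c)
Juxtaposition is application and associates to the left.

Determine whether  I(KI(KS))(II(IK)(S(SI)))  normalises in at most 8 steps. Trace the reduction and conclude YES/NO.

  start: I(KI(KS))(II(IK)(S(SI)))
  →1  KI(KS)(II(IK)(S(SI)))
  →2  I(II(IK)(S(SI)))
  →3  II(IK)(S(SI))
  →4  I(IK)(S(SI))
  →5  IK(S(SI))
  →6  K(S(SI))

Answer: YES — reaches normal form K(S(SI)) in 6 ≤ 8 steps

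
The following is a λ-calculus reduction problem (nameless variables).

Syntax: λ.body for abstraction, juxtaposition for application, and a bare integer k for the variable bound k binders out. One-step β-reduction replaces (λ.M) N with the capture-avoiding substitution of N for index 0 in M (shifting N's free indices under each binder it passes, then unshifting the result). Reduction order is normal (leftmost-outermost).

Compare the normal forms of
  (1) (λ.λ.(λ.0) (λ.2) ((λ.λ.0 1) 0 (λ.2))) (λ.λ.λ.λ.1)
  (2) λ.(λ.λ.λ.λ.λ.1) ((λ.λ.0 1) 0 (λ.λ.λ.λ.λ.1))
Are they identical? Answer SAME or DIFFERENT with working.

Answer: SAME — A ⇓ λ.λ.λ.λ.λ.1, B ⇓ λ.λ.λ.λ.λ.1

Derivation:
Term A:
  start: (λ.λ.(λ.0) (λ.2) ((λ.λ.0 1) 0 (λ.2))) (λ.λ.λ.λ.1)
  →1  λ.(λ.0) (λ.λ.λ.λ.λ.1) ((λ.λ.0 1) 0 (λ.λ.λ.λ.λ.1))
  →2  λ.(λ.λ.λ.λ.λ.1) ((λ.λ.0 1) 0 (λ.λ.λ.λ.λ.1))
  →3  λ.λ.λ.λ.λ.1

Term B:
  start: λ.(λ.λ.λ.λ.λ.1) ((λ.λ.0 1) 0 (λ.λ.λ.λ.λ.1))
  →1  λ.λ.λ.λ.λ.1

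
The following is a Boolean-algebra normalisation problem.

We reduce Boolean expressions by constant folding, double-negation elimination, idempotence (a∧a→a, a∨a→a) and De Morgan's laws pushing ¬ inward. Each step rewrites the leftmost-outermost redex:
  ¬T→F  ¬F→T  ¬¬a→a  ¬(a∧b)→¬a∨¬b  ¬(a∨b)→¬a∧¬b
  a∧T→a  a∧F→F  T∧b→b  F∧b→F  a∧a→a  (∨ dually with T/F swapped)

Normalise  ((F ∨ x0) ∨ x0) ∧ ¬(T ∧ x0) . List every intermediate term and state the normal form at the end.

  start: ((F ∨ x0) ∨ x0) ∧ ¬(T ∧ x0)
  step 1: (x0 ∨ x0) ∧ ¬(T ∧ x0)
  step 2: x0 ∧ ¬(T ∧ x0)
  step 3: x0 ∧ (¬T ∨ ¬x0)
  step 4: x0 ∧ (F ∨ ¬x0)
  step 5: x0 ∧ ¬x0

Answer: normal form = x0 ∧ ¬x0  (in 5 steps)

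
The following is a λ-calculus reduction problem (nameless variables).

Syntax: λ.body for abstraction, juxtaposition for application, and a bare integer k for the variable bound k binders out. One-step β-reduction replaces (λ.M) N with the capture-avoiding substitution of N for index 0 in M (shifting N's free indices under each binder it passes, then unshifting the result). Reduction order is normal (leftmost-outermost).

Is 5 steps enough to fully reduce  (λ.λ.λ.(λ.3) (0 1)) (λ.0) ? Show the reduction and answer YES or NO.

  start: (λ.λ.λ.(λ.3) (0 1)) (λ.0)
  step 1: λ.λ.(λ.λ.0) (0 1)
  step 2: λ.λ.λ.0

Answer: YES — reaches normal form λ.λ.λ.0 in 2 ≤ 5 steps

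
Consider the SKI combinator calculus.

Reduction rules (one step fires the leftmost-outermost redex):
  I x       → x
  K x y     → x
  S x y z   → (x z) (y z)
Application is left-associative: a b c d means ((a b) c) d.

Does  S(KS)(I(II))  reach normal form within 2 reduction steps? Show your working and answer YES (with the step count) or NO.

  start: S(KS)(I(II))
  →1  S(KS)(II)
  →2  S(KS)I

Answer: YES — reaches normal form S(KS)I in 2 ≤ 2 steps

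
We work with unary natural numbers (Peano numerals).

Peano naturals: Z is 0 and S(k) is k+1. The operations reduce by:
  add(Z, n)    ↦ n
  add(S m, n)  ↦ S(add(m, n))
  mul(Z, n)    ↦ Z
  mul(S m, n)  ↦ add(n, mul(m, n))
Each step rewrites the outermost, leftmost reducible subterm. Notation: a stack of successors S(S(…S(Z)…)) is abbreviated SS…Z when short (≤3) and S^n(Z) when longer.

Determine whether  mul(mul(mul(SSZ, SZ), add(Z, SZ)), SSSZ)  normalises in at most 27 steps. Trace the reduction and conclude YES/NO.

Answer: YES — reaches normal form S^6(Z) in 27 ≤ 27 steps

Working:
  start: mul(mul(mul(SSZ, SZ), add(Z, SZ)), SSSZ)
  step 1: mul(mul(add(SZ, mul(SZ, SZ)), add(Z, SZ)), SSSZ)
  step 2: mul(mul(S(add(Z, mul(SZ, SZ))), add(Z, SZ)), SSSZ)
  step 3: mul(add(add(Z, SZ), mul(add(Z, mul(SZ, SZ)), add(Z, SZ))), SSSZ)
  step 4: mul(add(SZ, mul(add(Z, mul(SZ, SZ)), add(Z, SZ))), SSSZ)
  step 5: mul(S(add(Z, mul(add(Z, mul(SZ, SZ)), add(Z, SZ)))), SSSZ)
  step 6: add(SSSZ, mul(add(Z, mul(add(Z, mul(SZ, SZ)), add(Z, SZ))), SSSZ))
  step 7: S(add(SSZ, mul(add(Z, mul(add(Z, mul(SZ, SZ)), add(Z, SZ))), SSSZ)))
  step 8: S(S(add(SZ, mul(add(Z, mul(add(Z, mul(SZ, SZ)), add(Z, SZ))), SSSZ))))
  step 9: S(S(S(add(Z, mul(add(Z, mul(add(Z, mul(SZ, SZ)), add(Z, SZ))), SSSZ)))))
  step 10: S(S(S(mul(add(Z, mul(add(Z, mul(SZ, SZ)), add(Z, SZ))), SSSZ))))
  step 11: S(S(S(mul(mul(add(Z, mul(SZ, SZ)), add(Z, SZ)), SSSZ))))
  step 12: S(S(S(mul(mul(mul(SZ, SZ), add(Z, SZ)), SSSZ))))
  step 13: S(S(S(mul(mul(add(SZ, mul(Z, SZ)), add(Z, SZ)), SSSZ))))
  step 14: S(S(S(mul(mul(S(add(Z, mul(Z, SZ))), add(Z, SZ)), SSSZ))))
  step 15: S(S(S(mul(add(add(Z, SZ), mul(add(Z, mul(Z, SZ)), add(Z, SZ))), SSSZ))))
  step 16: S(S(S(mul(add(SZ, mul(add(Z, mul(Z, SZ)), add(Z, SZ))), SSSZ))))
  step 17: S(S(S(mul(S(add(Z, mul(add(Z, mul(Z, SZ)), add(Z, SZ)))), SSSZ))))
  step 18: S(S(S(add(SSSZ, mul(add(Z, mul(add(Z, mul(Z, SZ)), add(Z, SZ))), SSSZ)))))
  step 19: S(S(S(S(add(SSZ, mul(add(Z, mul(add(Z, mul(Z, SZ)), add(Z, SZ))), SSSZ))))))
  step 20: S(S(S(S(S(add(SZ, mul(add(Z, mul(add(Z, mul(Z, SZ)), add(Z, SZ))), SSSZ)))))))
  step 21: S(S(S(S(S(S(add(Z, mul(add(Z, mul(add(Z, mul(Z, SZ)), add(Z, SZ))), SSSZ))))))))
  step 22: S(S(S(S(S(S(mul(add(Z, mul(add(Z, mul(Z, SZ)), add(Z, SZ))), SSSZ)))))))
  step 23: S(S(S(S(S(S(mul(mul(add(Z, mul(Z, SZ)), add(Z, SZ)), SSSZ)))))))
  step 24: S(S(S(S(S(S(mul(mul(mul(Z, SZ), add(Z, SZ)), SSSZ)))))))
  step 25: S(S(S(S(S(S(mul(mul(Z, add(Z, SZ)), SSSZ)))))))
  step 26: S(S(S(S(S(S(mul(Z, SSSZ)))))))
  step 27: S^6(Z)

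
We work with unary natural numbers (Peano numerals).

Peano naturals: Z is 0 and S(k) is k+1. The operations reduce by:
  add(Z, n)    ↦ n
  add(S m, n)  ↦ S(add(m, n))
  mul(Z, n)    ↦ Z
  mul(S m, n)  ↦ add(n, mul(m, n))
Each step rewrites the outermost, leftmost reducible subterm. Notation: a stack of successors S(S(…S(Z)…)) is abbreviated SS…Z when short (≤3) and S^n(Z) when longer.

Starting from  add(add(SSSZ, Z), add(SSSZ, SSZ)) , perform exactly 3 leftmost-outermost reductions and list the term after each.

  start: add(add(SSSZ, Z), add(SSSZ, SSZ))
  step 1: add(S(add(SSZ, Z)), add(SSSZ, SSZ))
  step 2: S(add(add(SSZ, Z), add(SSSZ, SSZ)))
  step 3: S(add(S(add(SZ, Z)), add(SSSZ, SSZ)))

Answer: after 3 steps: S(add(S(add(SZ, Z)), add(SSSZ, SSZ)))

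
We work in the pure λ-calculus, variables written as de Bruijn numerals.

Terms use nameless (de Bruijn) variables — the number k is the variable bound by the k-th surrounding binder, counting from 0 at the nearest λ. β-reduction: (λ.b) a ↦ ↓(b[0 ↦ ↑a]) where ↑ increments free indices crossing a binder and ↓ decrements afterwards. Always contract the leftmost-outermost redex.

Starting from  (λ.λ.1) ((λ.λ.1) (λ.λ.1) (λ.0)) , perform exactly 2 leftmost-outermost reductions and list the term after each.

Answer: after 2 steps: λ.(λ.λ.λ.1) (λ.0)

Working:
  start: (λ.λ.1) ((λ.λ.1) (λ.λ.1) (λ.0))
  [1] λ.(λ.λ.1) (λ.λ.1) (λ.0)
  [2] λ.(λ.λ.λ.1) (λ.0)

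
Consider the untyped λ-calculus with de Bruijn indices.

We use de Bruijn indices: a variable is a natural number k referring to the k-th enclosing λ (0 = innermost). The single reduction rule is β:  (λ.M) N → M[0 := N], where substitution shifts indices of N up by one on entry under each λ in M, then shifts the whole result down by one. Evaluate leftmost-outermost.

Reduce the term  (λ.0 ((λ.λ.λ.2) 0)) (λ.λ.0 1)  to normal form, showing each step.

  start: (λ.0 ((λ.λ.λ.2) 0)) (λ.λ.0 1)
  step 1: (λ.λ.0 1) ((λ.λ.λ.2) (λ.λ.0 1))
  step 2: λ.0 ((λ.λ.λ.2) (λ.λ.0 1))
  step 3: λ.0 (λ.λ.λ.λ.0 1)

Answer: normal form = λ.0 (λ.λ.λ.λ.0 1)  (in 3 steps)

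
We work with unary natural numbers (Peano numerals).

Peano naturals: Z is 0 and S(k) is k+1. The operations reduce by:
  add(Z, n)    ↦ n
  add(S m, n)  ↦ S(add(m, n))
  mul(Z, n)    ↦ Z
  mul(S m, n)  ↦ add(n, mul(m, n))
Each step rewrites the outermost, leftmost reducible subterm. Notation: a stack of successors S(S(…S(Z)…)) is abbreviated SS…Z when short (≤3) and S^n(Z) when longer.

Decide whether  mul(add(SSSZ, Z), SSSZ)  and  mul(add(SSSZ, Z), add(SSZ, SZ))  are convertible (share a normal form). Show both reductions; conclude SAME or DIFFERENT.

Term A:
  start: mul(add(SSSZ, Z), SSSZ)
  step 1: mul(S(add(SSZ, Z)), SSSZ)
  step 2: add(SSSZ, mul(add(SSZ, Z), SSSZ))
  step 3: S(add(SSZ, mul(add(SSZ, Z), SSSZ)))
  step 4: S(S(add(SZ, mul(add(SSZ, Z), SSSZ))))
  step 5: S(S(S(add(Z, mul(add(SSZ, Z), SSSZ)))))
  step 6: S(S(S(mul(add(SSZ, Z), SSSZ))))
  step 7: S(S(S(mul(S(add(SZ, Z)), SSSZ))))
  step 8: S(S(S(add(SSSZ, mul(add(SZ, Z), SSSZ)))))
  step 9: S(S(S(S(add(SSZ, mul(add(SZ, Z), SSSZ))))))
  step 10: S(S(S(S(S(add(SZ, mul(add(SZ, Z), SSSZ)))))))
  step 11: S(S(S(S(S(S(add(Z, mul(add(SZ, Z), SSSZ))))))))
  step 12: S(S(S(S(S(S(mul(add(SZ, Z), SSSZ)))))))
  step 13: S(S(S(S(S(S(mul(S(add(Z, Z)), SSSZ)))))))
  step 14: S(S(S(S(S(S(add(SSSZ, mul(add(Z, Z), SSSZ))))))))
  step 15: S(S(S(S(S(S(S(add(SSZ, mul(add(Z, Z), SSSZ)))))))))
  step 16: S(S(S(S(S(S(S(S(add(SZ, mul(add(Z, Z), SSSZ))))))))))
  step 17: S(S(S(S(S(S(S(S(S(add(Z, mul(add(Z, Z), SSSZ)))))))))))
  step 18: S(S(S(S(S(S(S(S(S(mul(add(Z, Z), SSSZ))))))))))
  step 19: S(S(S(S(S(S(S(S(S(mul(Z, SSSZ))))))))))
  step 20: S^9(Z)

Term B:
  start: mul(add(SSSZ, Z), add(SSZ, SZ))
  step 1: mul(S(add(SSZ, Z)), add(SSZ, SZ))
  step 2: add(add(SSZ, SZ), mul(add(SSZ, Z), add(SSZ, SZ)))
  step 3: add(S(add(SZ, SZ)), mul(add(SSZ, Z), add(SSZ, SZ)))
  step 4: S(add(add(SZ, SZ), mul(add(SSZ, Z), add(SSZ, SZ))))
  step 5: S(add(S(add(Z, SZ)), mul(add(SSZ, Z), add(SSZ, SZ))))
  step 6: S(S(add(add(Z, SZ), mul(add(SSZ, Z), add(SSZ, SZ)))))
  step 7: S(S(add(SZ, mul(add(SSZ, Z), add(SSZ, SZ)))))
  step 8: S(S(S(add(Z, mul(add(SSZ, Z), add(SSZ, SZ))))))
  step 9: S(S(S(mul(add(SSZ, Z), add(SSZ, SZ)))))
  step 10: S(S(S(mul(S(add(SZ, Z)), add(SSZ, SZ)))))
  step 11: S(S(S(add(add(SSZ, SZ), mul(add(SZ, Z), add(SSZ, SZ))))))
  step 12: S(S(S(add(S(add(SZ, SZ)), mul(add(SZ, Z), add(SSZ, SZ))))))
  step 13: S(S(S(S(add(add(SZ, SZ), mul(add(SZ, Z), add(SSZ, SZ)))))))
  step 14: S(S(S(S(add(S(add(Z, SZ)), mul(add(SZ, Z), add(SSZ, SZ)))))))
  step 15: S(S(S(S(S(add(add(Z, SZ), mul(add(SZ, Z), add(SSZ, SZ))))))))
  step 16: S(S(S(S(S(add(SZ, mul(add(SZ, Z), add(SSZ, SZ))))))))
  step 17: S(S(S(S(S(S(add(Z, mul(add(SZ, Z), add(SSZ, SZ)))))))))
  step 18: S(S(S(S(S(S(mul(add(SZ, Z), add(SSZ, SZ))))))))
  step 19: S(S(S(S(S(S(mul(S(add(Z, Z)), add(SSZ, SZ))))))))
  step 20: S(S(S(S(S(S(add(add(SSZ, SZ), mul(add(Z, Z), add(SSZ, SZ)))))))))
  step 21: S(S(S(S(S(S(add(S(add(SZ, SZ)), mul(add(Z, Z), add(SSZ, SZ)))))))))
  step 22: S(S(S(S(S(S(S(add(add(SZ, SZ), mul(add(Z, Z), add(SSZ, SZ))))))))))
  step 23: S(S(S(S(S(S(S(add(S(add(Z, SZ)), mul(add(Z, Z), add(SSZ, SZ))))))))))
  step 24: S(S(S(S(S(S(S(S(add(add(Z, SZ), mul(add(Z, Z), add(SSZ, SZ)))))))))))
  step 25: S(S(S(S(S(S(S(S(add(SZ, mul(add(Z, Z), add(SSZ, SZ)))))))))))
  step 26: S(S(S(S(S(S(S(S(S(add(Z, mul(add(Z, Z), add(SSZ, SZ))))))))))))
  step 27: S(S(S(S(S(S(S(S(S(mul(add(Z, Z), add(SSZ, SZ)))))))))))
  step 28: S(S(S(S(S(S(S(S(S(mul(Z, add(SSZ, SZ)))))))))))
  step 29: S^9(Z)

Answer: SAME — A ⇓ S^9(Z), B ⇓ S^9(Z)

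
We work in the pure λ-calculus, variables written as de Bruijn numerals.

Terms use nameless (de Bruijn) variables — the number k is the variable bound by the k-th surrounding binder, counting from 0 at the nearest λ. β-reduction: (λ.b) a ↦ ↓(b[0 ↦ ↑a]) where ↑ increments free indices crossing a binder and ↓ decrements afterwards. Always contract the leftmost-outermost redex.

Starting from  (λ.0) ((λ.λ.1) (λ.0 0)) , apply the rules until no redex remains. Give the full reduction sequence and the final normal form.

Answer: normal form = λ.λ.0 0  (in 2 steps)

Working:
  start: (λ.0) ((λ.λ.1) (λ.0 0))
  [1] (λ.λ.1) (λ.0 0)
  [2] λ.λ.0 0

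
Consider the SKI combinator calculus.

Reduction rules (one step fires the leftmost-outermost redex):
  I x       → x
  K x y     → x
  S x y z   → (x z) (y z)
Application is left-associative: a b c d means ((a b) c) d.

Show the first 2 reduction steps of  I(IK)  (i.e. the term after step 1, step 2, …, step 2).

  start: I(IK)
  [1] IK
  [2] K

Answer: after 2 steps: K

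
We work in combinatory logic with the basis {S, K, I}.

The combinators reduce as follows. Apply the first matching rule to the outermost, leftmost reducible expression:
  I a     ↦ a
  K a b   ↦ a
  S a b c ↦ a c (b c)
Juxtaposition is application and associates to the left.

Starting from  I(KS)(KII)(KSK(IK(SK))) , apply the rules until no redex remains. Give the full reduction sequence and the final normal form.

  start: I(KS)(KII)(KSK(IK(SK)))
  [1] KS(KII)(KSK(IK(SK)))
  [2] S(KSK(IK(SK)))
  [3] S(S(IK(SK)))
  [4] S(S(K(SK)))

Answer: normal form = S(S(K(SK)))  (in 4 steps)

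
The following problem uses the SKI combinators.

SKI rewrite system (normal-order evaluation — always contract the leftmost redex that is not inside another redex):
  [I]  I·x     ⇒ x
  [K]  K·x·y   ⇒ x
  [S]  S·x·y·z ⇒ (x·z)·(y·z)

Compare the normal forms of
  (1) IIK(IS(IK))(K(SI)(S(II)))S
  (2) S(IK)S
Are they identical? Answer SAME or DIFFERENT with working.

Term A:
  start: IIK(IS(IK))(K(SI)(S(II)))S
  →1  IK(IS(IK))(K(SI)(S(II)))S
  →2  K(IS(IK))(K(SI)(S(II)))S
  →3  IS(IK)S
  →4  S(IK)S
  →5  SKS

Term B:
  start: S(IK)S
  →1  SKS

Answer: SAME — A ⇓ SKS, B ⇓ SKS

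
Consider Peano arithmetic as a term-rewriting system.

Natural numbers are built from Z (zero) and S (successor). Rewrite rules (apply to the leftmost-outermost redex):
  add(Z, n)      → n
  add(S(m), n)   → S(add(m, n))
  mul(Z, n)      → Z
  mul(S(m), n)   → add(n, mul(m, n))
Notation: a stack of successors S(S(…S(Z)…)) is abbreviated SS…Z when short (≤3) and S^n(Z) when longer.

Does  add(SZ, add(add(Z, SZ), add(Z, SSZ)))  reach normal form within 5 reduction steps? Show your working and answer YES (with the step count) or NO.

  start: add(SZ, add(add(Z, SZ), add(Z, SSZ)))
  [1] S(add(Z, add(add(Z, SZ), add(Z, SSZ))))
  [2] S(add(add(Z, SZ), add(Z, SSZ)))
  [3] S(add(SZ, add(Z, SSZ)))
  [4] S(S(add(Z, add(Z, SSZ))))
  [5] S(S(add(Z, SSZ)))

Answer: NO — after 5 steps the term is S(S(add(Z, SSZ))), not yet normal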